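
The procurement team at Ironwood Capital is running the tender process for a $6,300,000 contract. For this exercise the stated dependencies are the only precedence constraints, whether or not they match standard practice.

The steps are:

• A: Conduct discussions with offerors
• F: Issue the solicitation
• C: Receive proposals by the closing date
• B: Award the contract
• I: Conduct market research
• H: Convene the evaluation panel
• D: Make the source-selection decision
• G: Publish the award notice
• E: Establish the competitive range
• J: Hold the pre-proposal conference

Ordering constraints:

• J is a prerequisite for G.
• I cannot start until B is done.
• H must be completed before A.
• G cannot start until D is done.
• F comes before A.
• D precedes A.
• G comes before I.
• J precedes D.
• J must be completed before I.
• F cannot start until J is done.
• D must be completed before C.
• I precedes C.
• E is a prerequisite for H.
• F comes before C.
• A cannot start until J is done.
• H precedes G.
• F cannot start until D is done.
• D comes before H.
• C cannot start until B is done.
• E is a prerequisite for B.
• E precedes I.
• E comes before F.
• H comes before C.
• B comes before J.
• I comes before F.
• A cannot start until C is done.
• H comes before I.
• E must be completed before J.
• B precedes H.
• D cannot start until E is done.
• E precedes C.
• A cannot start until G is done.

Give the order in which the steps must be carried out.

E has no prerequisites → E first.
Next only B has its prerequisites met → B.
J is the only step now ready → J.
D is the only step now ready → D.
H is the only step now ready → H.
That leaves G as the only ready step → G.
I needed B, H, G, E and J, now all done → I.
That leaves F as the only ready step → F.
C is the only step now ready → C.
A is the only step now ready → A.

E B J D H G I F C A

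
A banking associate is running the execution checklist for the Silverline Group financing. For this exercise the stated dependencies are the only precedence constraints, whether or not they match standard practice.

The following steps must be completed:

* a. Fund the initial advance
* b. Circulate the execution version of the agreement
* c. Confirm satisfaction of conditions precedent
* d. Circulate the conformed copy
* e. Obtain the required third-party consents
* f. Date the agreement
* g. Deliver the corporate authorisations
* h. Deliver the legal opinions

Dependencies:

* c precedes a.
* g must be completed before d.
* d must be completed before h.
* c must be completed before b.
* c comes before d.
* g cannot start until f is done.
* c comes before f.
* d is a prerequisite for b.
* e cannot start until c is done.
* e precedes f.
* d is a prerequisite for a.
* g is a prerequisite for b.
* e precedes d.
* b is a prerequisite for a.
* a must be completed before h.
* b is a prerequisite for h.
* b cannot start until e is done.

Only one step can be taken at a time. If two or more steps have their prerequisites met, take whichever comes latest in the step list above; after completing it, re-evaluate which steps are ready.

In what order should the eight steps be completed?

c, e, f, g, d, b, a, h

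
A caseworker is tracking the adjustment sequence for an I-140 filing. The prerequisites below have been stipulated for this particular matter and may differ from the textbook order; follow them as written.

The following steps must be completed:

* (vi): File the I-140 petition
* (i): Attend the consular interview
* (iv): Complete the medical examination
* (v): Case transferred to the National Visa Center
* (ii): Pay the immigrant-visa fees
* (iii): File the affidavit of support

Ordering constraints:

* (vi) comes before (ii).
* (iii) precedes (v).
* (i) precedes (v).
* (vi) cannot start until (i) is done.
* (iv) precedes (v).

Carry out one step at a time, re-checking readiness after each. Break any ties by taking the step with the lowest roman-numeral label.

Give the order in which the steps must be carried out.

(i), (iii), (iv), (v), (vi), (ii)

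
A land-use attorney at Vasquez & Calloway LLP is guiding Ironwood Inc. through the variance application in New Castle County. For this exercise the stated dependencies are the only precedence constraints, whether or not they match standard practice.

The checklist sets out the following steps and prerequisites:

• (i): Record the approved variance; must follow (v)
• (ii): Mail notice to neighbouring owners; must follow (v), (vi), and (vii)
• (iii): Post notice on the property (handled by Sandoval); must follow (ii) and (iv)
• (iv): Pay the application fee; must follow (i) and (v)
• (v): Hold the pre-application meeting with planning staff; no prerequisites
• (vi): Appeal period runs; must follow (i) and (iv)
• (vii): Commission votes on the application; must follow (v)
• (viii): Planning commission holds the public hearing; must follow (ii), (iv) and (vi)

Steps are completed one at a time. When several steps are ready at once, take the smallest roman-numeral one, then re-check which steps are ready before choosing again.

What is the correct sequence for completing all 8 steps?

(v) has no prerequisites → (v) first.
Now (i) and (vii) have their prerequisites met. (i) has the earlier label, so (i) next.
Ready: (iv) and (vii). (iv) has the earlier label → (iv).
Now (vi) and (vii) have their prerequisites met. (vi) has the earlier label, so (vi) next.
(vii) needed (v), now all done → (vii).
Next only (ii) has its prerequisites met → (ii).
Ready: (iii) and (viii). (iii) has the earlier label → (iii).
(viii) needed (ii), (iv) and (vi), now all done → (viii).

(v) → (i) → (iv) → (vi) → (vii) → (ii) → (iii) → (viii)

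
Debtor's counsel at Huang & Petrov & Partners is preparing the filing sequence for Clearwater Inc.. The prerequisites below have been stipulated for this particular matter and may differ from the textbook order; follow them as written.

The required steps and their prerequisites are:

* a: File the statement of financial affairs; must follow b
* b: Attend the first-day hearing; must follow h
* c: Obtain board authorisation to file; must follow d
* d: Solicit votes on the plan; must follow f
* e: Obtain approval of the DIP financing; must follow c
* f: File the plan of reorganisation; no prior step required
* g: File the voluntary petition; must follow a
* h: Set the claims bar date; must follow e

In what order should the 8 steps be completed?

Only f has no prerequisites, so it is first.
That leaves d as the only ready step → d.
That leaves c as the only ready step → c.
Next only e has its prerequisites met → e.
That leaves h as the only ready step → h.
b needed h, now all done → b.
That leaves a as the only ready step → a.
g needed a, now all done → g.

f, d, c, e, h, b, a, g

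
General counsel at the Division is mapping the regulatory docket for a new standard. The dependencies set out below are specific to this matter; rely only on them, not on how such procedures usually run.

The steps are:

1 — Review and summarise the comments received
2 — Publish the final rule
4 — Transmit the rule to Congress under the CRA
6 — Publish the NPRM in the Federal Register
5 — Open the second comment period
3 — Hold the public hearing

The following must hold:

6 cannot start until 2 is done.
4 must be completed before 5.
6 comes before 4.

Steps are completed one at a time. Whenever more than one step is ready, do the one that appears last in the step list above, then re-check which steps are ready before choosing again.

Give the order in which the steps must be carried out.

3 2 6 4 5 1

3, 2 and 1 have no prerequisites; 3 is listed later, so 3 is first.
Ready: 2 and 1. 2 is listed later → 2.
Now 6 and 1 have their prerequisites met. 6 is listed later, so 6 next.
4 now also ready, so the ready set is {4, 1}; 4 is listed later → 4.
5 now also ready, so the ready set is {5, 1}; 5 is listed later → 5.
Next only 1 has its prerequisites met → 1.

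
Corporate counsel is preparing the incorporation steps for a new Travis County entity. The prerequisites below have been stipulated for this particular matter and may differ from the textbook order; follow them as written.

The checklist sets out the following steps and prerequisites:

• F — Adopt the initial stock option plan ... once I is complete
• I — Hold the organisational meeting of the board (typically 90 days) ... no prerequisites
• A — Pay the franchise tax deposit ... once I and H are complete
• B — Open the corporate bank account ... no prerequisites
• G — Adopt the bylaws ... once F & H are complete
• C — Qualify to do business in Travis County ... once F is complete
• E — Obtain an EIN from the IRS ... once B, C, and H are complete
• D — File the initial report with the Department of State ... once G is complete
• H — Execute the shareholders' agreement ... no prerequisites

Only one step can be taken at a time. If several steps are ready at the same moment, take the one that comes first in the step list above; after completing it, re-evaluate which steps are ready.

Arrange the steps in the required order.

I, B and H have no prerequisites; I is listed earlier, so I is first.
Now F, B and H have their prerequisites met. F is listed earlier, so F next.
C now also ready, so the ready set is {B, C, H}; B is listed earlier → B.
C and H are both available; C is listed earlier → C.
That leaves H as the only ready step → H.
Ready: A, G and E. A is listed earlier → A.
Ready: G and E. G is listed earlier → G.
D now also ready, so the ready set is {E, D}; E is listed earlier → E.
Next only D has its prerequisites met → D.

I, F, B, C, H, A, G, E, D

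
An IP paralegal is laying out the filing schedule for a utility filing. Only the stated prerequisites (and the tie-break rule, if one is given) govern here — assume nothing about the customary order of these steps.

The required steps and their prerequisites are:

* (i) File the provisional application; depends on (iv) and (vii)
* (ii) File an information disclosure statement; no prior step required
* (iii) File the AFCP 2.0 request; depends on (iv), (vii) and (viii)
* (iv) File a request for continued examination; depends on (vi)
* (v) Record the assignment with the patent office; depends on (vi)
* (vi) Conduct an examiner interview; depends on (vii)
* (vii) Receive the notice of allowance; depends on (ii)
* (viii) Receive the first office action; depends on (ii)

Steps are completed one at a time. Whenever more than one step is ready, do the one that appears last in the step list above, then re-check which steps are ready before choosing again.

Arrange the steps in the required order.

(ii) is the only step with nothing outstanding, so it goes first.
Ready: (viii) and (vii). (viii) is listed later → (viii).
Next only (vii) has its prerequisites met → (vii).
That leaves (vi) as the only ready step → (vi).
(v) and (iv) are both available; (v) is listed later → (v).
(iv) needed (vi), now all done → (iv).
(iii) and (i) are both available; (iii) is listed later → (iii).
(i) needed (vii) and (iv), now all done → (i).

(ii), (viii), (vii), (vi), (v), (iv), (iii), (i)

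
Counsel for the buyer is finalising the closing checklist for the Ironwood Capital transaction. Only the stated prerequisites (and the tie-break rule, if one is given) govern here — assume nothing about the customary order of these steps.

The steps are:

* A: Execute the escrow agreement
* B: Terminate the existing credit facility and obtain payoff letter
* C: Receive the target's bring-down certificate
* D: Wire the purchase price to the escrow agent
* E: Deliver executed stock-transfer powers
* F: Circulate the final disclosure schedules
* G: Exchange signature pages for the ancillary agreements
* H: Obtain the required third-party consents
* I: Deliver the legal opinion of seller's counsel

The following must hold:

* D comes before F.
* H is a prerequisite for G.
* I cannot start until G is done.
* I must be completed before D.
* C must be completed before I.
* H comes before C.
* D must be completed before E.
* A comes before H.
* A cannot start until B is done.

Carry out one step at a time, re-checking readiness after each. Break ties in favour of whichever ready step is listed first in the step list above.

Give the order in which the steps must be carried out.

B → A → H → C → G → I → D → E → F

Only B has no prerequisites, so it is first.
A needed B, now all done → A.
That leaves H as the only ready step → H.
Now C and G have their prerequisites met. C is listed earlier, so C next.
G needed H, now all done → G.
That leaves I as the only ready step → I.
Next only D has its prerequisites met → D.
E and F are both available; E is listed earlier → E.
F is the only step now ready → F.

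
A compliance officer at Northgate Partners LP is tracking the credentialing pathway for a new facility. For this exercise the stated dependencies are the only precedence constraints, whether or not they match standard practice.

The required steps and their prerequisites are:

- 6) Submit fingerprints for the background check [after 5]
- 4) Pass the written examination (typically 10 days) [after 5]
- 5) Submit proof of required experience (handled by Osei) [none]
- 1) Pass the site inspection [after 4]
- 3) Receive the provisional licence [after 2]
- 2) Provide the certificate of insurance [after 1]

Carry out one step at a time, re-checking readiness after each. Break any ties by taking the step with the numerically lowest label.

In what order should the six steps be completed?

5 4 1 2 3 6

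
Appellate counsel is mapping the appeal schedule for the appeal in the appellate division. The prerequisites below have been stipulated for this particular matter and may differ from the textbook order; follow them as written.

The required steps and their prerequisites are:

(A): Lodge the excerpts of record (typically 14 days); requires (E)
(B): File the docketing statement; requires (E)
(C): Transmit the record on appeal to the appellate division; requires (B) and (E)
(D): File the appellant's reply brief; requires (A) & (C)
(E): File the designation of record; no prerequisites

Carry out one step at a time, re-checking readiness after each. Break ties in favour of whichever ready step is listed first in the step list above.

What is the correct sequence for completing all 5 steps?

(E) has no prerequisites → (E) first.
(A) and (B) are both available; (A) is listed earlier → (A).
Next only (B) has its prerequisites met → (B).
(C) needed (B) and (E), now all done → (C).
(D) needed (A) and (C), now all done → (D).

(E), (A), (B), (C), (D)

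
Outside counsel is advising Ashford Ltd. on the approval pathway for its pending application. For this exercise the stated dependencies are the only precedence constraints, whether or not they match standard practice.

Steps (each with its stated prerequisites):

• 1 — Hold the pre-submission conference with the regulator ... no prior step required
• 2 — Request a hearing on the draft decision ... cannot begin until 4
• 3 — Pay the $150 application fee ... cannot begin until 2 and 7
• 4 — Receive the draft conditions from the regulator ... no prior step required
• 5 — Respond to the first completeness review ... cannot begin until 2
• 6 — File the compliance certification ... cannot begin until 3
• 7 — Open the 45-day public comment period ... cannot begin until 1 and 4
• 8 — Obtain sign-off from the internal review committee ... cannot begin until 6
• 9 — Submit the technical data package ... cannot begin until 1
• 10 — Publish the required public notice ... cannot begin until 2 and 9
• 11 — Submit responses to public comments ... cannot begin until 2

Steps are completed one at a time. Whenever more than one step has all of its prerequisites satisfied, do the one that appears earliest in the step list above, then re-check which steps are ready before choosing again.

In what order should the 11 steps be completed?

1 → 4 → 2 → 5 → 7 → 3 → 6 → 8 → 9 → 10 → 11

Nothing is required for 1 and 4. 1 is listed earlier → 1 first.
Ready: 4 and 9. 4 is listed earlier → 4.
2, 7 and 9 are all available; 2 is listed earlier → 2.
Ready: 5, 7, 9 and 11. 5 is listed earlier → 5.
7, 9 and 11 are all available; 7 is listed earlier → 7.
3 now also ready, so the ready set is {3, 9, 11}; 3 is listed earlier → 3.
6 now also ready, so the ready set is {6, 9, 11}; 6 is listed earlier → 6.
8, 9 and 11 are all available; 8 is listed earlier → 8.
Now 9 and 11 have their prerequisites met. 9 is listed earlier, so 9 next.
10 now also ready, so the ready set is {10, 11}; 10 is listed earlier → 10.
11 is the only step now ready → 11.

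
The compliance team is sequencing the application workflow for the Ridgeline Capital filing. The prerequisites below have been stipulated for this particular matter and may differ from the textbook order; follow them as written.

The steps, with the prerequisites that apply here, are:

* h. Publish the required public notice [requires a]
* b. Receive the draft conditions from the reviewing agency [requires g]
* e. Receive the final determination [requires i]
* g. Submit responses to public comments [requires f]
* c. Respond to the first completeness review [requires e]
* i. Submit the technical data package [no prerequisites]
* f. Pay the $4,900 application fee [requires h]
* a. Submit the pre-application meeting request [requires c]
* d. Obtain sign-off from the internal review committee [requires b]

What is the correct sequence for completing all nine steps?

i → e → c → a → h → f → g → b → d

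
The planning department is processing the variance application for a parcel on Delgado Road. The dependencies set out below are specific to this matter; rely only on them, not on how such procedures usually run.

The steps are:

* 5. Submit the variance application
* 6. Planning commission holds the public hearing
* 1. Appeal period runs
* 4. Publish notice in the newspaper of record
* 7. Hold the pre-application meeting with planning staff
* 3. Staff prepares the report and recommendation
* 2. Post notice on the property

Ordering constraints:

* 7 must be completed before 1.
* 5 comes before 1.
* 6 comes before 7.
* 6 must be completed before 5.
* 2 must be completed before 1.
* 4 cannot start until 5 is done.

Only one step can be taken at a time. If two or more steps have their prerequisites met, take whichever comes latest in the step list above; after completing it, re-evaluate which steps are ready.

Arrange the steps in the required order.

2, 3 and 6 have no prerequisites; 2 is listed later, so 2 is first.
Now 3 and 6 have their prerequisites met. 3 is listed later, so 3 next.
Next only 6 has its prerequisites met → 6.
Now 7 and 5 have their prerequisites met. 7 is listed later, so 7 next.
5 needed 6, now all done → 5.
4 and 1 are both available; 4 is listed later → 4.
1 needed 2, 7 and 5, now all done → 1.

2 3 6 7 5 4 1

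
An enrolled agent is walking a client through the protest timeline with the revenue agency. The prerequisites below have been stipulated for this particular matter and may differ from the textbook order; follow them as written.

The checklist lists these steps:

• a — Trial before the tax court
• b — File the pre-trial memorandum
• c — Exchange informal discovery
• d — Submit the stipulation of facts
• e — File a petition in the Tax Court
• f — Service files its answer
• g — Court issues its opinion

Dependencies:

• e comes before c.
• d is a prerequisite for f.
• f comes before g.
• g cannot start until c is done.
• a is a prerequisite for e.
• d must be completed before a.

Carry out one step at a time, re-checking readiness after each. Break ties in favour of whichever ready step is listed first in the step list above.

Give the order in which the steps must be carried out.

b and d have no prerequisites; b is listed earlier, so b is first.
d is the only step now ready → d.
Ready: a and f. a is listed earlier → a.
Now e and f have their prerequisites met. e is listed earlier, so e next.
c and f are both available; c is listed earlier → c.
f needed d, now all done → f.
That leaves g as the only ready step → g.

b d a e c f g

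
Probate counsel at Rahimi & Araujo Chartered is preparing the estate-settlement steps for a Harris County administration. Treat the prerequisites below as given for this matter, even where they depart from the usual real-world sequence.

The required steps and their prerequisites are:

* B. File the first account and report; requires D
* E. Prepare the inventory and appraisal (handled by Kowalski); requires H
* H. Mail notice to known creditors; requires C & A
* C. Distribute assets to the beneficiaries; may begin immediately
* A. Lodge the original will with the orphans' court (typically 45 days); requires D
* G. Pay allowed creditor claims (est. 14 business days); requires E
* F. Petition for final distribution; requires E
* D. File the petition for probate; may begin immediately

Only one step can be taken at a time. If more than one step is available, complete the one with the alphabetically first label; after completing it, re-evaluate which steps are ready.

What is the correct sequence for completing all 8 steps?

C D A B H E F G

C and D have no prerequisites; C has the earlier label, so C is first.
That leaves D as the only ready step → D.
Ready: A and B. A has the earlier label → A.
Ready: B and H. B has the earlier label → B.
H is the only step now ready → H.
E is the only step now ready → E.
Now F and G have their prerequisites met. F has the earlier label, so F next.
G is the only step now ready → G.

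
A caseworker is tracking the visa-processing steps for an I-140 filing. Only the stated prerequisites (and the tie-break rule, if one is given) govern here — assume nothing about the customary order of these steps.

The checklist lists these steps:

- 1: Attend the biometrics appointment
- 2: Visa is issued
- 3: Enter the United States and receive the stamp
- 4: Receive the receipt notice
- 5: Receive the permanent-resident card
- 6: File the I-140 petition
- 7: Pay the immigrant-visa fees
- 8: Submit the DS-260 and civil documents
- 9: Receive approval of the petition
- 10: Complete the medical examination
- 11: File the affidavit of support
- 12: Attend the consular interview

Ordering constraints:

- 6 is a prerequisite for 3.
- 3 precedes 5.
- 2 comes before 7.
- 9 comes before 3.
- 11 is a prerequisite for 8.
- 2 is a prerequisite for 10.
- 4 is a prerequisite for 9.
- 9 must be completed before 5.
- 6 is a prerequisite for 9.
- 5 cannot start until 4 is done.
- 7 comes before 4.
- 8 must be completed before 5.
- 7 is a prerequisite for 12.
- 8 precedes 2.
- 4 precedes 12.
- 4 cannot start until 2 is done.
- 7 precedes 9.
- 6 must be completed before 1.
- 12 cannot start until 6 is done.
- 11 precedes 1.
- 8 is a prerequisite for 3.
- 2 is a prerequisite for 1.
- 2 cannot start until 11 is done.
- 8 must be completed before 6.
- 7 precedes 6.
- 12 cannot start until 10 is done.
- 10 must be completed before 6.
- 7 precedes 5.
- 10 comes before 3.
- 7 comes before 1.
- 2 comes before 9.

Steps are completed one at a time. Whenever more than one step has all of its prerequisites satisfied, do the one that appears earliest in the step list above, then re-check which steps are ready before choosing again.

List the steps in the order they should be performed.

11, 8, 2, 7, 4, 10, 6, 1, 9, 3, 5, 12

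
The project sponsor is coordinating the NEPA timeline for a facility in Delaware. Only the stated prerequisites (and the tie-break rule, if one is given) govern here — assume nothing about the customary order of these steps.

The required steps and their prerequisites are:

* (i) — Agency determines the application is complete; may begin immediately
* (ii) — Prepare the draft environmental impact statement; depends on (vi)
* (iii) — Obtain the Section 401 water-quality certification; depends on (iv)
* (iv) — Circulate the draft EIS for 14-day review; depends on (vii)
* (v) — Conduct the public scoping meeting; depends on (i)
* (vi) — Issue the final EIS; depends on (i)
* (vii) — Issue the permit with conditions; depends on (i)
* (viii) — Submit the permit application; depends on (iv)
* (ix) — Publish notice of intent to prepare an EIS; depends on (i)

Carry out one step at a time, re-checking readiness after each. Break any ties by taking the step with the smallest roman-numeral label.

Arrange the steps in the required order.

(i) → (v) → (vi) → (ii) → (vii) → (iv) → (iii) → (viii) → (ix)

(i) is the only step with nothing outstanding, so it goes first.
(v), (vi), (vii) and (ix) are all available; (v) has the earlier label → (v).
Ready: (vi), (vii) and (ix). (vi) has the earlier label → (vi).
(ii), (vii) and (ix) are all available; (ii) has the earlier label → (ii).
Now (vii) and (ix) have their prerequisites met. (vii) has the earlier label, so (vii) next.
(iv) and (ix) are both available; (iv) has the earlier label → (iv).
Ready: (iii), (viii) and (ix). (iii) has the earlier label → (iii).
Now (viii) and (ix) have their prerequisites met. (viii) has the earlier label, so (viii) next.
(ix) needed (i), now all done → (ix).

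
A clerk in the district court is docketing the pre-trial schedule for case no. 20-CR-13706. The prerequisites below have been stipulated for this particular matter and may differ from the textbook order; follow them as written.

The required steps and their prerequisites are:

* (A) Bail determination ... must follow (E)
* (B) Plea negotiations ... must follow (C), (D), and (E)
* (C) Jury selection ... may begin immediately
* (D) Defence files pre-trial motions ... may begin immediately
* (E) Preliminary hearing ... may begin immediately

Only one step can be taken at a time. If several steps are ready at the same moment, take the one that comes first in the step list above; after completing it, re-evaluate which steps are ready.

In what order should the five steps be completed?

(C), (D) and (E) have no prerequisites; (C) is listed earlier, so (C) is first.
Ready: (D) and (E). (D) is listed earlier → (D).
(E) is the only step now ready → (E).
Now (A) and (B) have their prerequisites met. (A) is listed earlier, so (A) next.
(B) is the only step now ready → (B).

(C) → (D) → (E) → (A) → (B)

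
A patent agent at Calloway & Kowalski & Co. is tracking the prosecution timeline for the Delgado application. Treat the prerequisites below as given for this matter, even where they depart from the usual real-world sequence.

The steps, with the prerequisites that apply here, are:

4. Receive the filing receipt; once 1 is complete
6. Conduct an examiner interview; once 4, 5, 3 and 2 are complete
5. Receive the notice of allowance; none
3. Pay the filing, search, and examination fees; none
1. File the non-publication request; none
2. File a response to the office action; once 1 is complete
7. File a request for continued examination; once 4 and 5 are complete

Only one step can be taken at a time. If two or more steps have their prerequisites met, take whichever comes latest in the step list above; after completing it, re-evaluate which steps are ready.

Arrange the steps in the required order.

Nothing is required for 1, 3 and 5. 1 is listed later → 1 first.
Now 2, 3, 5 and 4 have their prerequisites met. 2 is listed later, so 2 next.
3, 5 and 4 are all available; 3 is listed later → 3.
Ready: 5 and 4. 5 is listed later → 5.
4 is the only step now ready → 4.
Now 7 and 6 have their prerequisites met. 7 is listed later, so 7 next.
That leaves 6 as the only ready step → 6.

1 → 2 → 3 → 5 → 4 → 7 → 6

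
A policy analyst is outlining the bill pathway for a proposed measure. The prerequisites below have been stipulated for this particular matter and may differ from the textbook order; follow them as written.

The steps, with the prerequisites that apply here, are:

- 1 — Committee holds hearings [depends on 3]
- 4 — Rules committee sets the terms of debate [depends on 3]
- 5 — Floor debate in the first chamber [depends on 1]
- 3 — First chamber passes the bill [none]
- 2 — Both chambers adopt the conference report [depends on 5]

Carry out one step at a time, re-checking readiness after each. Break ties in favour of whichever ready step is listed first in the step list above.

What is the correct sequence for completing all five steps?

3 1 4 5 2

3 has no prerequisites → 3 first.
1 and 4 are both available; 1 is listed earlier → 1.
Now 4 and 5 have their prerequisites met. 4 is listed earlier, so 4 next.
That leaves 5 as the only ready step → 5.
2 needed 5, now all done → 2.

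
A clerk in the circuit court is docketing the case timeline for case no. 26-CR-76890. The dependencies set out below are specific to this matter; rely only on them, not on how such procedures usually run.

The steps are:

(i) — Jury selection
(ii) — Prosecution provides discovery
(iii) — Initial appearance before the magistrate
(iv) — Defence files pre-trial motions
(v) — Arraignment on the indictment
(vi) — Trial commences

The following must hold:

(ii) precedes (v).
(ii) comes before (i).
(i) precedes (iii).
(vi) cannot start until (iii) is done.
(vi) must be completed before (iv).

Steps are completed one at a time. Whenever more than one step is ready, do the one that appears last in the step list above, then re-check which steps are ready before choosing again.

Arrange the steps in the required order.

(ii) → (v) → (i) → (iii) → (vi) → (iv)

(ii) is the only step with nothing outstanding, so it goes first.
Now (v) and (i) have their prerequisites met. (v) is listed later, so (v) next.
Next only (i) has its prerequisites met → (i).
(iii) needed (i), now all done → (iii).
That leaves (vi) as the only ready step → (vi).
(iv) is the only step now ready → (iv).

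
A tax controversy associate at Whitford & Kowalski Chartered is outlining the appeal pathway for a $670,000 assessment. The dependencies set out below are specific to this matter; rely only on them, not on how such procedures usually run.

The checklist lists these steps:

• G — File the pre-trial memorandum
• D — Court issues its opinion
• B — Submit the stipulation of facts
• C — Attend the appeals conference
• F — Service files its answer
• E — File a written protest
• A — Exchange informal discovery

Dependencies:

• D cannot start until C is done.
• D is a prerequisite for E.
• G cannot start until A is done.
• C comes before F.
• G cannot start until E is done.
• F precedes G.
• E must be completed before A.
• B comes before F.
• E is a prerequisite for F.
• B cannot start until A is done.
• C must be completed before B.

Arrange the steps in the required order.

Only C has no prerequisites, so it is first.
D needed C, now all done → D.
E needed D, now all done → E.
Next only A has its prerequisites met → A.
Next only B has its prerequisites met → B.
F needed B, C and E, now all done → F.
G is the only step now ready → G.

C, D, E, A, B, F, G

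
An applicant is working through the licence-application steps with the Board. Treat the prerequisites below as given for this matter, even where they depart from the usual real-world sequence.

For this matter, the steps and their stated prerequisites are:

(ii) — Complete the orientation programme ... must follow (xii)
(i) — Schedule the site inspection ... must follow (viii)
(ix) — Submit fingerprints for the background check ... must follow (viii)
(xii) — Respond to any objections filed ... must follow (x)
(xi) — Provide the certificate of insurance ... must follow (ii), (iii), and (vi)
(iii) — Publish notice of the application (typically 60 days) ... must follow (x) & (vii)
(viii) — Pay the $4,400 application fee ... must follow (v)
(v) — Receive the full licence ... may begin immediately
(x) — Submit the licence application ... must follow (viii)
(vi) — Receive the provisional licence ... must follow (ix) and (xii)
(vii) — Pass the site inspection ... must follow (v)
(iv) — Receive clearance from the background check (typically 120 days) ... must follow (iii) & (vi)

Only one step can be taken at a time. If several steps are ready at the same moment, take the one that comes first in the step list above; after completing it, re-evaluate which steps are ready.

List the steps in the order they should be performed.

(v), (viii), (i), (ix), (x), (xii), (ii), (vi), (vii), (iii), (xi), (iv)

(v) has no prerequisites → (v) first.
(viii) and (vii) are both available; (viii) is listed earlier → (viii).
(i), (ix) and (x) now also ready, so the ready set is {(i), (ix), (x), (vii)}; (i) is listed earlier → (i).
Now (ix), (x) and (vii) have their prerequisites met. (ix) is listed earlier, so (ix) next.
Ready: (x) and (vii). (x) is listed earlier → (x).
Ready: (xii) and (vii). (xii) is listed earlier → (xii).
(ii) and (vi) now also ready, so the ready set is {(ii), (vi), (vii)}; (ii) is listed earlier → (ii).
Now (vi) and (vii) have their prerequisites met. (vi) is listed earlier, so (vi) next.
That leaves (vii) as the only ready step → (vii).
Next only (iii) has its prerequisites met → (iii).
(xi) and (iv) are both available; (xi) is listed earlier → (xi).
Next only (iv) has its prerequisites met → (iv).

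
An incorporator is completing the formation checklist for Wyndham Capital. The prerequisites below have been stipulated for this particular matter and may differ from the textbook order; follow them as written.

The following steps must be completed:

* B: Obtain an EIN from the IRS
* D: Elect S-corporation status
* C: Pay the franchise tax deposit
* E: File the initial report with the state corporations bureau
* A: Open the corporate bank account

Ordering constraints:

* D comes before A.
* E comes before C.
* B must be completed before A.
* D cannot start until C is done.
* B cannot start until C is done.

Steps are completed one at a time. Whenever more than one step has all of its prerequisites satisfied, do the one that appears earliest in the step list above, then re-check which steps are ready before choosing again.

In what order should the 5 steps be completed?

E, C, B, D, A

E has no prerequisites → E first.
C needed E, now all done → C.
Ready: B and D. B is listed earlier → B.
That leaves D as the only ready step → D.
A is the only step now ready → A.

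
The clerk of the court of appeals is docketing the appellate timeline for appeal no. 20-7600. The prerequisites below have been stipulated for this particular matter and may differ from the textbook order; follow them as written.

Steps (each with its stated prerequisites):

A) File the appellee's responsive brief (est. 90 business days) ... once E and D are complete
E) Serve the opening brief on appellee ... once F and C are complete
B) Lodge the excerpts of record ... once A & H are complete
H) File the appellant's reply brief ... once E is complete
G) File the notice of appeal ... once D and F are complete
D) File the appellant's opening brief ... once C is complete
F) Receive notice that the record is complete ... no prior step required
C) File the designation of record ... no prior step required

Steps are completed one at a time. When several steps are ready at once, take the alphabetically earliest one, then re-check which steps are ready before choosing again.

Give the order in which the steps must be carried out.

C and F have no prerequisites; C has the earlier label, so C is first.
D now also ready, so the ready set is {D, F}; D has the earlier label → D.
That leaves F as the only ready step → F.
Ready: E and G. E has the earlier label → E.
A and H now also ready, so the ready set is {A, G, H}; A has the earlier label → A.
Now G and H have their prerequisites met. G has the earlier label, so G next.
Next only H has its prerequisites met → H.
B needed A and H, now all done → B.

C D F E A G H B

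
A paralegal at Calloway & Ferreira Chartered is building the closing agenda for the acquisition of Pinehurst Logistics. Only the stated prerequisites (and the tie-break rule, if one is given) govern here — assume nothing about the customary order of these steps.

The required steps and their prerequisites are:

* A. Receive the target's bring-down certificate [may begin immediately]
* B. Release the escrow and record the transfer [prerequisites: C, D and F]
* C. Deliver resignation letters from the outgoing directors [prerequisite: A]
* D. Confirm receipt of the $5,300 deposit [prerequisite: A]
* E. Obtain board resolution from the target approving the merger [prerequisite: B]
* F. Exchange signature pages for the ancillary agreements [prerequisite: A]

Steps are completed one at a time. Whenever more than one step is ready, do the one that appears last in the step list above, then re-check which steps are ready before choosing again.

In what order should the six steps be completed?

A has no prerequisites → A first.
Now F, D and C have their prerequisites met. F is listed later, so F next.
Ready: D and C. D is listed later → D.
That leaves C as the only ready step → C.
B needed F, D and C, now all done → B.
Next only E has its prerequisites met → E.

A, F, D, C, B, E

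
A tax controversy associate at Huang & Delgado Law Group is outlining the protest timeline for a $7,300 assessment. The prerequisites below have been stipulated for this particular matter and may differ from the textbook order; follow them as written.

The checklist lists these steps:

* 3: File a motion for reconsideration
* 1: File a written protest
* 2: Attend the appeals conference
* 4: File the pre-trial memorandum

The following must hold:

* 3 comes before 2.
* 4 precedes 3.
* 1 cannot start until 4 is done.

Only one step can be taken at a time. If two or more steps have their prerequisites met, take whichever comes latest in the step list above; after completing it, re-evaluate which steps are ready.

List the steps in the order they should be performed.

4 has no prerequisites → 4 first.
1 and 3 are both available; 1 is listed later → 1.
3 needed 4, now all done → 3.
Next only 2 has its prerequisites met → 2.

4, 1, 3, 2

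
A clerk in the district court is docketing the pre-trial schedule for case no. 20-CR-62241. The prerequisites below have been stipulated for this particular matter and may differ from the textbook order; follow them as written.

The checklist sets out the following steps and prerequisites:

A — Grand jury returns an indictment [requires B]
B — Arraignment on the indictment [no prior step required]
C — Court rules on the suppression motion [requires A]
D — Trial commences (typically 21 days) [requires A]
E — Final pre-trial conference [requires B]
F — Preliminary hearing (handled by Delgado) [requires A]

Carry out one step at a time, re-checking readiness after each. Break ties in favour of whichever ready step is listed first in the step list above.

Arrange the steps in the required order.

Only B has no prerequisites, so it is first.
Now A and E have their prerequisites met. A is listed earlier, so A next.
C, D and F now also ready, so the ready set is {C, D, E, F}; C is listed earlier → C.
D, E and F are all available; D is listed earlier → D.
Now E and F have their prerequisites met. E is listed earlier, so E next.
That leaves F as the only ready step → F.

B, A, C, D, E, F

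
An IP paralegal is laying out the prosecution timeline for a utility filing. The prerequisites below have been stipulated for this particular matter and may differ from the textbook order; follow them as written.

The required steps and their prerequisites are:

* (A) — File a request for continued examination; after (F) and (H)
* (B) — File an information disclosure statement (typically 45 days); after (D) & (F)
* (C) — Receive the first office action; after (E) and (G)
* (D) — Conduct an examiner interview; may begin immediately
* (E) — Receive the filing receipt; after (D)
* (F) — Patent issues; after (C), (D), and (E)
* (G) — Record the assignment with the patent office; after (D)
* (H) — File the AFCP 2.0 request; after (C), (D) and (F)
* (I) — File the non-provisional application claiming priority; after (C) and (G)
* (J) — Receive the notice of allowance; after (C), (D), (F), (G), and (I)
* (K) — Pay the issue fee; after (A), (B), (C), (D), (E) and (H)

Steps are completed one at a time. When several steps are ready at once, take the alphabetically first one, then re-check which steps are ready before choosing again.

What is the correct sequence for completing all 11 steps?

(D), (E), (G), (C), (F), (B), (H), (A), (I), (J), (K)

Only (D) has no prerequisites, so it is first.
Now (E) and (G) have their prerequisites met. (E) has the earlier label, so (E) next.
(G) needed (D), now all done → (G).
(C) needed (E) and (G), now all done → (C).
(F) and (I) are both available; (F) has the earlier label → (F).
(B) and (H) now also ready, so the ready set is {(B), (H), (I)}; (B) has the earlier label → (B).
Ready: (H) and (I). (H) has the earlier label → (H).
Ready: (A) and (I). (A) has the earlier label → (A).
(K) now also ready, so the ready set is {(I), (K)}; (I) has the earlier label → (I).
(J) and (K) are both available; (J) has the earlier label → (J).
Next only (K) has its prerequisites met → (K).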